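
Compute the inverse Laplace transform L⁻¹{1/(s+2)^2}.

L⁻¹{n!/(s-a)^(n+1)} = t^n·e^(at), so L⁻¹{1/(s+2)^2} = t·e^(-2t)

Final answer: t·e^(-2t)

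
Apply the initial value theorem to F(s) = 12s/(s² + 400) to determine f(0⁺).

f(0⁺) = lim_{s→∞} s·12s/(s² + 400) = lim_{s→∞} 12s²/(s² + 400) = 12

Final answer: 12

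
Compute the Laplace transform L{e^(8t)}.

L{e^(at)} = 1/(s-a), so L{e^(8t)} = 1/(s-8)

Final answer: 1/(s-8)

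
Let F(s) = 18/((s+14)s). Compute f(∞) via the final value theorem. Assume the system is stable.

f(∞) = lim_{s→0} sF(s) = lim_{s→0} 18/(s+14) = 9/7

Final answer: 9/7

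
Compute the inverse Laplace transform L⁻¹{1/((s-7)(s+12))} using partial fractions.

Decompose: A/(s-7) + B/(s+12). A = 1/19, B = -1/19. f(t) = (e^(7t) - e^(-12t))/19

Final answer: (e^(7t) - e^(-12t))/19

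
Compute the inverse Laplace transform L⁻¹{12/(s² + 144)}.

L⁻¹{12/(s² + 144)} = sin(12t)

Final answer: sin(12t)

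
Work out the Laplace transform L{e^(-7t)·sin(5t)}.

L{e^(at)·sin(ωt)} = ω/((s-a)² + ω²), so L{e^(-7t)·sin(5t)} = 5/((s+7)² + 25)

Final answer: 5/((s+7)² + 25)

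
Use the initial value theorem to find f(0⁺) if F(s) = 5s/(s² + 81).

f(0⁺) = lim_{s→∞} s·5s/(s² + 81) = lim_{s→∞} 5s²/(s² + 81) = 5

Final answer: 5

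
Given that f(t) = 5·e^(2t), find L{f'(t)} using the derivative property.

f(0) = 5, F(s) = 5/(s-2). L{f'(t)} = s·F(s) - f(0) = 5s/(s-2) - 5 = (5s - 5(s-2))/(s-2) = 10/(s-2)

Final answer: 10/(s-2)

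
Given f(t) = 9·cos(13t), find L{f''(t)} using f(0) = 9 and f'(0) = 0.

F(s) = 9s/(s² + 169). L{f''(t)} = s²F(s) - sf(0) - f'(0) = 9s³/(s² + 169) - 9s = (9s³ - 9s(s² + 169))/(s² + 169) = -1521s/(s² + 169)

Final answer: -1521s/(s² + 169)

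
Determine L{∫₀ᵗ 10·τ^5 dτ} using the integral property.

L{∫₀ᵗ f(τ)dτ} = F(s)/s with f(t) = 10t^5. F(s) = 1200/s^6, so L{∫₀ᵗ 10·τ^5 dτ} = (1200/s^6)/s = 1200/s^7. (Check: ∫₀ᵗ 10·τ^5 dτ = 10t^6/6.)

Final answer: 1200/s^7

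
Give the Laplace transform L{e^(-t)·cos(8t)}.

L{e^(at)·cos(ωt)} = (s-a)/((s-a)² + ω²), so L{e^(-t)·cos(8t)} = (s+1)/((s+1)² + 64)

Final answer: (s+1)/((s+1)² + 64)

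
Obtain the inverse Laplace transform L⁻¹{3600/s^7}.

L⁻¹{n!/s^(n+1)} = t^n with n=6. So L⁻¹{720/s^7} = t^6, and L⁻¹{3600/s^7} = (3600/720)·t^6 = 5·t^6

Final answer: 5·t^6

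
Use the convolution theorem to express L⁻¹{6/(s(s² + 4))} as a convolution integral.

6/(s(s² + 4)) = (1/s)·(6/(s² + 4)) = L{1}·L{3·sin(2t)}. So f(t) = 1*(3·sin(2t)) = ∫₀ᵗ 3·sin(2τ) dτ

Final answer: ∫₀ᵗ 3·sin(2τ) dτ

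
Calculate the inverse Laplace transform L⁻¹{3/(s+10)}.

L⁻¹{1/(s-a)} = e^(at), so L⁻¹{1/(s+10)} = e^(-10t), and L⁻¹{3/(s+10)} = 3·e^(-10t)

Final answer: 3·e^(-10t)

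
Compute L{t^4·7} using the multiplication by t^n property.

L{7} = 7/s. d^1/ds^1[1/s] = -1/s². d^2/ds^2[1/s] = 2/s^3. d^3/ds^3[1/s] = -6/s^4. d^4/ds^4[1/s] = 24/s^5. So L{t^4} = (-1)^{4}·24/s^5 = 24/s^5. Then L{t^4·7} = 7·24/s^5 = 168/s^5

Final answer: 168/s^5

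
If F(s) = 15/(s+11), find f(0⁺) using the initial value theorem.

f(0⁺) = lim_{s→∞} s·15/(s+11) = lim_{s→∞} 15s/(s+11) = 15

Final answer: 15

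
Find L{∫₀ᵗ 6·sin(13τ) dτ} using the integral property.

L{∫₀ᵗ f(τ)dτ} = F(s)/s with F(s) = 78/(s² + 169), so the result is (78/(s² + 169))/s = 78/(s(s² + 169))

Final answer: 78/(s(s² + 169))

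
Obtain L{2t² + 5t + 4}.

L{2t² + 5t + 4} = 2·2/s³ + 5/s² + 4/s = 4/s³ + 5/s² + 4/s

Final answer: 4/s³ + 5/s² + 4/s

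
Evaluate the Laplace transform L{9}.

L{9} = 9 · L{1} = 9/s

Final answer: 9/s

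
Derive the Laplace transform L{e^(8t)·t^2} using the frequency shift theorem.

L{e^(at)·t^n} = n!/(s-a)^(n+1), so L{e^(8t)·t^2} = 2/(s-8)^3

Final answer: 2/(s-8)^3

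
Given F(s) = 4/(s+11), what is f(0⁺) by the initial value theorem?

f(0⁺) = lim_{s→∞} s·4/(s+11) = lim_{s→∞} 4s/(s+11) = 4

Final answer: 4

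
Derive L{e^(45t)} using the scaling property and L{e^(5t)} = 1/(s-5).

Using L{f(at)} = (1/a)F(s/a) with a=9 and f(t) = e^(5t): L{e^(45t)} = (1/9) · 1/((s/9)-5) = (1/9) · 9/(s-45) = 1/(s-45)

Final answer: 1/(s-45)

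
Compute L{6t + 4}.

L{6t + 4} = 6·L{t} + 4·L{1} = 6/s² + 4/s

Final answer: 6/s² + 4/s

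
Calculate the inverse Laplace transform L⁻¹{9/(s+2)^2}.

L⁻¹{n!/(s-a)^(n+1)} = t^n·e^(at) with n=1, a=-2. So L⁻¹{1/(s+2)^2} = t·e^(-2t), and L⁻¹{9/(s+2)^2} = (9/1)·t·e^(-2t) = 9·t·e^(-2t)

Final answer: 9·t·e^(-2t)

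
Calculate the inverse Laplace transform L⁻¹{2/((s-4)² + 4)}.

Using frequency shift, L⁻¹{2/((s-4)² + 4)} = e^(4t)·sin(2t)

Final answer: e^(4t)·sin(2t)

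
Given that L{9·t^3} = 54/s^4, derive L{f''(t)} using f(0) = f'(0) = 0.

L{f''(t)} = s²F(s) - sf(0) - f'(0) = s²·54/s^4 - 0 - 0 = 54/s^2

Final answer: 54/s^2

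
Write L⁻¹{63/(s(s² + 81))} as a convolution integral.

63/(s(s² + 81)) = (1/s)·(63/(s² + 81)) = L{1}·L{7·sin(9t)}. So f(t) = 1*(7·sin(9t)) = ∫₀ᵗ 7·sin(9τ) dτ

Final answer: ∫₀ᵗ 7·sin(9τ) dτ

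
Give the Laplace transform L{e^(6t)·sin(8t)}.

L{e^(at)·sin(ωt)} = ω/((s-a)² + ω²), so L{e^(6t)·sin(8t)} = 8/((s-6)² + 64)

Final answer: 8/((s-6)² + 64)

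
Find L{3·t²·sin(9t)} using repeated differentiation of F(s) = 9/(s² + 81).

F(s) = 9/(s² + 81). F'(s) = -18s/(s² + 81)². F''(s) = -18(81 - 3s²)/(s² + 81)³ = (54s² - 1458)/(s² + 81)³. So L{t²·sin(9t)} = (-1)² F''(s) = (54s² - 1458)/(s² + 81)³. Then L{3·t²·sin(9t)} = 3·(54s² - 1458)/(s² + 81)³ = (162s² - 4374)/(s² + 81)³

Final answer: (162s² - 4374)/(s² + 81)³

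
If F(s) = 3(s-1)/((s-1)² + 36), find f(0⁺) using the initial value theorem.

f(0⁺) = lim_{s→∞} sF(s) = lim_{s→∞} 3s(s-1)/((s-1)² + 36) = 3

Final answer: 3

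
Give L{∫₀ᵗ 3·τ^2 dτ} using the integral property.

L{∫₀ᵗ f(τ)dτ} = F(s)/s with f(t) = 3t^2. F(s) = 6/s^3, so L{∫₀ᵗ 3·τ^2 dτ} = (6/s^3)/s = 6/s^4. (Check: ∫₀ᵗ 3·τ^2 dτ = 3t^3/3.)

Final answer: 6/s^4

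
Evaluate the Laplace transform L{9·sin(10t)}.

L{sin(ωt)} = ω/(s² + ω²), so L{sin(10t)} = 10/(s² + 100). Then L{9·sin(10t)} = 9·10/(s² + 100) = 90/(s² + 100)

Final answer: 90/(s² + 100)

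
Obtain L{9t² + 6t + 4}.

L{9t² + 6t + 4} = 9·2/s³ + 6/s² + 4/s = 18/s³ + 6/s² + 4/s

Final answer: 18/s³ + 6/s² + 4/s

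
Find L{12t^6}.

L{t^n} = n!/s^(n+1). So L{12t^6} = 12·6!/s^7 = 8640/s^7

Final answer: 8640/s^7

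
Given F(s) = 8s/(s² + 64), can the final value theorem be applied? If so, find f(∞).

The final value theorem requires all poles of sF(s) in the left half-plane. sF(s) = 8s²/(s² + 64) has poles at s = ±8i (imaginary axis). Theorem does NOT apply (oscillatory system).

Final answer: Not applicable (oscillatory)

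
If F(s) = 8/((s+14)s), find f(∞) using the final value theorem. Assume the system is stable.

f(∞) = lim_{s→0} sF(s) = lim_{s→0} 8/(s+14) = 4/7

Final answer: 4/7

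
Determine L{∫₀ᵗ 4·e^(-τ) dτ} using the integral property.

L{∫₀ᵗ f(τ)dτ} = F(s)/s with F(s) = 4/(s+1), so L{∫₀ᵗ 4·e^(-τ) dτ} = 4/(s(s+1))

Final answer: 4/(s(s+1))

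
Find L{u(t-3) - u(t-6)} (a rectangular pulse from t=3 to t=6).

L{u(t-a)} = e^(-as)/s. L{u(t-3) - u(t-6)} = (e^(-3s) - e^(-6s))/s

Final answer: (e^(-3s) - e^(-6s))/s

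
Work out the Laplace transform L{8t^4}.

L{8t^4} = 8 · L{t^4} = 8 · 24/s^5 = 192/s^5

Final answer: 192/s^5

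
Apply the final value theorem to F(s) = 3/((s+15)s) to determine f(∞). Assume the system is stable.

f(∞) = lim_{s→0} sF(s) = lim_{s→0} 3/(s+15) = 1/5

Final answer: 1/5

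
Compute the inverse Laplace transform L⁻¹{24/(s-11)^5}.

L⁻¹{n!/(s-a)^(n+1)} = t^n·e^(at) with n=4, a=11. So L⁻¹{24/(s-11)^5} = t^4·e^(11t)

Final answer: t^4·e^(11t)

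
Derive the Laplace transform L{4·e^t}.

L{e^(at)} = 1/(s-a), so L{e^t} = 1/(s-1). Then L{4·e^t} = 4/(s-1)

Final answer: 4/(s-1)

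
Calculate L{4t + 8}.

L{4t + 8} = 4·L{t} + 8·L{1} = 4/s² + 8/s

Final answer: 4/s² + 8/s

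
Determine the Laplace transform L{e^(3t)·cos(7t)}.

L{e^(at)·cos(ωt)} = (s-a)/((s-a)² + ω²), so L{e^(3t)·cos(7t)} = (s-3)/((s-3)² + 49)

Final answer: (s-3)/((s-3)² + 49)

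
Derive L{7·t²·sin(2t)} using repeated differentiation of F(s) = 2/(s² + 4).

F(s) = 2/(s² + 4). F'(s) = -4s/(s² + 4)². F''(s) = -4(4 - 3s²)/(s² + 4)³ = (12s² - 16)/(s² + 4)³. So L{t²·sin(2t)} = (-1)² F''(s) = (12s² - 16)/(s² + 4)³. Then L{7·t²·sin(2t)} = 7·(12s² - 16)/(s² + 4)³ = (84s² - 112)/(s² + 4)³

Final answer: (84s² - 112)/(s² + 4)³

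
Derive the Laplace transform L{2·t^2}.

L{t^n} = n!/s^(n+1), so L{t^2} = 2/s^3. Then L{2·t^2} = 2·2/s^3 = 4/s^3

Final answer: 4/s^3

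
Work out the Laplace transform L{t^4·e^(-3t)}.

L{t^n·e^(at)} = n!/(s-a)^(n+1), so L{t^4·e^(-3t)} = 24/(s+3)^5

Final answer: 24/(s+3)^5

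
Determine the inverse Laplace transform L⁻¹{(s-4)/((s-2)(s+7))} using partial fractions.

Using partial fractions, f(t) = (-2e^(2t) + 11e^(-7t))/9

Final answer: (-2e^(2t) + 11e^(-7t))/9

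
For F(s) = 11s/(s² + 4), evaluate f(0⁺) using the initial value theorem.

f(0⁺) = lim_{s→∞} s·11s/(s² + 4) = lim_{s→∞} 11s²/(s² + 4) = 11

Final answer: 11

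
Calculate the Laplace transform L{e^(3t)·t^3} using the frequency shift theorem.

L{e^(at)·t^n} = n!/(s-a)^(n+1), so L{e^(3t)·t^3} = 6/(s-3)^4

Final answer: 6/(s-3)^4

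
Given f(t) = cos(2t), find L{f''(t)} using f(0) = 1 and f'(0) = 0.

F(s) = s/(s² + 4). L{f''(t)} = s²F(s) - sf(0) - f'(0) = s³/(s² + 4) - s = (s³ - s(s² + 4))/(s² + 4) = -4s/(s² + 4)

Final answer: -4s/(s² + 4)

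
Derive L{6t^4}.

L{t^n} = n!/s^(n+1). So L{6t^4} = 6·4!/s^5 = 144/s^5

Final answer: 144/s^5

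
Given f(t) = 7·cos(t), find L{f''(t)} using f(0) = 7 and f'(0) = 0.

F(s) = 7s/(s² + 1). L{f''(t)} = s²F(s) - sf(0) - f'(0) = 7s³/(s² + 1) - 7s = (7s³ - 7s(s² + 1))/(s² + 1) = -7s/(s² + 1)

Final answer: -7s/(s² + 1)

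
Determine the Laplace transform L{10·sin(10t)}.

L{sin(ωt)} = ω/(s² + ω²), so L{sin(10t)} = 10/(s² + 100). Then L{10·sin(10t)} = 10·10/(s² + 100) = 100/(s² + 100)

Final answer: 100/(s² + 100)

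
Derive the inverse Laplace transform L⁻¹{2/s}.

L⁻¹{c/s} = c, so L⁻¹{2/s} = 2

Final answer: 2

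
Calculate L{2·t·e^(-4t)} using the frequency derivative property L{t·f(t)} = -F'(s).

L{e^(-4t)} = 1/(s+4). By frequency derivative: L{t·e^(-4t)} = -d/ds[1/(s+4)] = -(-1)/(s+4)² = 1/(s+4)². Then L{2·t·e^(-4t)} = 2·1/(s+4)² = 2/(s+4)²

Final answer: 2/(s+4)²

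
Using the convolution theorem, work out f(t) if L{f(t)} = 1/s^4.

1/s^4 = (1/s)·(1/s^3) = L{1}·L{t^2/2}. By convolution, f(t) = 1*t^2/2 = ∫₀ᵗ 1·τ^2/2 dτ = t^3/6

Final answer: t^3/6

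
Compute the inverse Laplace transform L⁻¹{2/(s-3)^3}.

L⁻¹{n!/(s-a)^(n+1)} = t^n·e^(at), so L⁻¹{2/(s-3)^3} = t^2·e^(3t)

Final answer: t^2·e^(3t)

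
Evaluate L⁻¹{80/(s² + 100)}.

This is the form c·a/(s² + a²) with a = 10, c = 8. L⁻¹ = 8·sin(10t)

Final answer: 8·sin(10t)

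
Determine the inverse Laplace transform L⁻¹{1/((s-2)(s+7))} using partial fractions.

Decompose: A/(s-2) + B/(s+7). A = 1/9, B = -1/9. f(t) = (e^(2t) - e^(-7t))/9

Final answer: (e^(2t) - e^(-7t))/9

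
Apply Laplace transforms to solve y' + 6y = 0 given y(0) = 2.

L{y'} + 6L{y} = 0. sY - 2 + 6Y = 0. Y(s+6) = 2. Y = 2/(s+6)

Final answer: y(t) = 2e^(-6t)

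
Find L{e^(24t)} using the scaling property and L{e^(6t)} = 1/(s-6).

Using L{f(at)} = (1/a)F(s/a) with a=4 and f(t) = e^(6t): L{e^(24t)} = (1/4) · 1/((s/4)-6) = (1/4) · 4/(s-24) = 1/(s-24)

Final answer: 1/(s-24)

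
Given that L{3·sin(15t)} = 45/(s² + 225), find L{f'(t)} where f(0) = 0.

L{f'(t)} = s·F(s) - f(0) = s·45/(s² + 225) - 0 = 45s/(s² + 225)

Final answer: 45s/(s² + 225)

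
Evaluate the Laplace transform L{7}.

L{7} = 7 · L{1} = 7/s

Final answer: 7/s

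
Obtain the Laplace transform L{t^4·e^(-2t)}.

L{t^n·e^(at)} = n!/(s-a)^(n+1), so L{t^4·e^(-2t)} = 24/(s+2)^5

Final answer: 24/(s+2)^5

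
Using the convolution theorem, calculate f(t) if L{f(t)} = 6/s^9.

6/s^9 = (6/s)·(1/s^8) = L{6}·L{t^7/5040}. By convolution, f(t) = 6*t^7/5040 = ∫₀ᵗ 6·τ^7/5040 dτ = 6·t^8/40320

Final answer: 6·t^8/40320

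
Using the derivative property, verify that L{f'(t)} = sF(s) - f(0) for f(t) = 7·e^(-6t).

f'(t) = -42e^(-6t). Direct: L{f'(t)} = -42/(s+6). Property: s·7/(s+6) - 7 = (7s - 7(s+6))/(s+6) = -42/(s+6). ✓

Final answer: -42/(s+6)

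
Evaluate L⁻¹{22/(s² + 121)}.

This is the form c·a/(s² + a²) with a = 11, c = 2. L⁻¹ = 2·sin(11t)

Final answer: 2·sin(11t)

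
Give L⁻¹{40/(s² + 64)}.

This is the form c·a/(s² + a²) with a = 8, c = 5. L⁻¹ = 5·sin(8t)

Final answer: 5·sin(8t)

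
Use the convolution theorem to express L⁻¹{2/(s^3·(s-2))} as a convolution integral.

2/(s^3·(s-2)) = (2/s^3)·(1/(s-2)) = L{t^2}·L{e^(2t)}. So f(t) = t^2*e^(2t) = ∫₀ᵗ τ^2·e^(2(t-τ)) dτ

Final answer: ∫₀ᵗ τ^2·e^(2(t-τ)) dτ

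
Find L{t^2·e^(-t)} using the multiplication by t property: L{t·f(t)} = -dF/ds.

Using L{t^n·e^(at)} = n!/(s-a)^(n+1), L{t^2·e^(-t)} = 2/(s+1)^3

Final answer: 2/(s+1)^3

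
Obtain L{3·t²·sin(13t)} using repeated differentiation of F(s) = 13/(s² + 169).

F(s) = 13/(s² + 169). F'(s) = -26s/(s² + 169)². F''(s) = -26(169 - 3s²)/(s² + 169)³ = (78s² - 4394)/(s² + 169)³. So L{t²·sin(13t)} = (-1)² F''(s) = (78s² - 4394)/(s² + 169)³. Then L{3·t²·sin(13t)} = 3·(78s² - 4394)/(s² + 169)³ = (234s² - 13182)/(s² + 169)³

Final answer: (234s² - 13182)/(s² + 169)³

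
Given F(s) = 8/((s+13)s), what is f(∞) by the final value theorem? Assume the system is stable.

f(∞) = lim_{s→0} sF(s) = lim_{s→0} 8/(s+13) = 8/13

Final answer: 8/13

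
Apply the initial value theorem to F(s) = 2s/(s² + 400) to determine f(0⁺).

f(0⁺) = lim_{s→∞} s·2s/(s² + 400) = lim_{s→∞} 2s²/(s² + 400) = 2

Final answer: 2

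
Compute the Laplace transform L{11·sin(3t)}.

L{sin(ωt)} = ω/(s² + ω²), so L{sin(3t)} = 3/(s² + 9). Then L{11·sin(3t)} = 11·3/(s² + 9) = 33/(s² + 9)

Final answer: 33/(s² + 9)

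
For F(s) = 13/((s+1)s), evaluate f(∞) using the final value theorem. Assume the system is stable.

f(∞) = lim_{s→0} sF(s) = lim_{s→0} 13/(s+1) = 13

Final answer: 13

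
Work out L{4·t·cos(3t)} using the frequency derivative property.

L{cos(3t)} = s/(s² + 9). Derivative: d/ds[s/(s² + 9)] = [(s² + 9) - s·2s]/(s² + 9)² = (9 - s²)/(s² + 9)². So L{t·cos(3t)} = -F'(s) = (s² - 9)/(s² + 9)². Then L{4·t·cos(3t)} = 4·(s² - 9)/(s² + 9)²

Final answer: 4·(s² - 9)/(s² + 9)²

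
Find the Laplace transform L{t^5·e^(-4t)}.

L{t^n·e^(at)} = n!/(s-a)^(n+1), so L{t^5·e^(-4t)} = 120/(s+4)^6

Final answer: 120/(s+4)^6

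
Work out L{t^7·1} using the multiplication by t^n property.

L{1} = 1/s. d^1/ds^1[1/s] = -1/s². d^2/ds^2[1/s] = 2/s^3. d^3/ds^3[1/s] = -6/s^4. d^4/ds^4[1/s] = 24/s^5. d^5/ds^5[1/s] = -120/s^6. d^6/ds^6[1/s] = 720/s^7. d^7/ds^7[1/s] = -5040/s^8. So L{t^7} = (-1)^{7}·-5040/s^8 = 5040/s^8

Final answer: 5040/s^8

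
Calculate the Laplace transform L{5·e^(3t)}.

L{e^(at)} = 1/(s-a), so L{e^(3t)} = 1/(s-3). Then L{5·e^(3t)} = 5/(s-3)

Final answer: 5/(s-3)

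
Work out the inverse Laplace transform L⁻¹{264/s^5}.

L⁻¹{n!/s^(n+1)} = t^n with n=4. So L⁻¹{24/s^5} = t^4, and L⁻¹{264/s^5} = (264/24)·t^4 = 11·t^4

Final answer: 11·t^4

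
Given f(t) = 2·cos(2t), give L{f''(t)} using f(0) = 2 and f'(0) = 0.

F(s) = 2s/(s² + 4). L{f''(t)} = s²F(s) - sf(0) - f'(0) = 2s³/(s² + 4) - 2s = (2s³ - 2s(s² + 4))/(s² + 4) = -8s/(s² + 4)

Final answer: -8s/(s² + 4)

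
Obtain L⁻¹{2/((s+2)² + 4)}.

Form: b/((s-a)² + b²) → e^(at)sin(bt). With a=-2, b=2

Final answer: e^(-2t)·sin(2t)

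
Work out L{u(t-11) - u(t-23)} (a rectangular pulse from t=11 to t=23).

L{u(t-a)} = e^(-as)/s. L{u(t-11) - u(t-23)} = (e^(-11s) - e^(-23s))/s

Final answer: (e^(-11s) - e^(-23s))/s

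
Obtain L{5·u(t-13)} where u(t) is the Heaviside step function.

L{u(t-a)} = e^(-as)/s. Here a=13, so L{u(t-13)} = e^(-13s)/s, and L{5·u(t-13)} = 5·e^(-13s)/s

Final answer: 5·e^(-13s)/s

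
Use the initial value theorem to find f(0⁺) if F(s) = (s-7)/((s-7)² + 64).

f(0⁺) = lim_{s→∞} sF(s) = lim_{s→∞} s(s-7)/((s-7)² + 64) = 1

Final answer: 1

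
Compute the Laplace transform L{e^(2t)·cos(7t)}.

L{e^(at)·cos(ωt)} = (s-a)/((s-a)² + ω²), so L{e^(2t)·cos(7t)} = (s-2)/((s-2)² + 49)

Final answer: (s-2)/((s-2)² + 49)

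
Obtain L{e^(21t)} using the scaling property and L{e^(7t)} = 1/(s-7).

Using L{f(at)} = (1/a)F(s/a) with a=3 and f(t) = e^(7t): L{e^(21t)} = (1/3) · 1/((s/3)-7) = (1/3) · 3/(s-21) = 1/(s-21)

Final answer: 1/(s-21)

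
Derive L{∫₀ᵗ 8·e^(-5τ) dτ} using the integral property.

L{∫₀ᵗ f(τ)dτ} = F(s)/s with F(s) = 8/(s+5), so L{∫₀ᵗ 8·e^(-5τ) dτ} = 8/(s(s+5))

Final answer: 8/(s(s+5))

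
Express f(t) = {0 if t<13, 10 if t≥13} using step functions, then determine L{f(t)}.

f(t) = 10·u(t-13). L{u(t-13)} = e^(-13s)/s, so L{f(t)} = 10·e^(-13s)/s

Final answer: 10·e^(-13s)/s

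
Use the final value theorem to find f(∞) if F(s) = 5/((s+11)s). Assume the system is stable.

f(∞) = lim_{s→0} sF(s) = lim_{s→0} 5/(s+11) = 5/11

Final answer: 5/11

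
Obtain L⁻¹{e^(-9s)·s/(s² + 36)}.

L⁻¹{s/(s² + 36)} = cos(6t). By the time shift theorem, L⁻¹{e^(-as)F(s)} = u(t-a)f(t-a) with a=9, so L⁻¹{e^(-9s)·s/(s² + 36)} = u(t-9)·cos(6(t-9))

Final answer: u(t-9)·cos(6(t-9))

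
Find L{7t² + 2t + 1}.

L{7t² + 2t + 1} = 7·2/s³ + 2/s² + 1/s = 14/s³ + 2/s² + 1/s

Final answer: 14/s³ + 2/s² + 1/s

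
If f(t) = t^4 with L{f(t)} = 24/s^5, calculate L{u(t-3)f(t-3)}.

Time shift theorem: L{u(t-a)f(t-a)} = e^(-as)F(s). Here a=3, F(s) = 24/s^5, so L{u(t-3)f(t-3)} = e^(-3s)·24/s^5

Final answer: e^(-3s)·24/s^5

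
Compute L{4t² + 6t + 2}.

L{4t² + 6t + 2} = 4·2/s³ + 6/s² + 2/s = 8/s³ + 6/s² + 2/s

Final answer: 8/s³ + 6/s² + 2/s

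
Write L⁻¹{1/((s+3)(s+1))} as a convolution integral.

1/((s+3)(s+1)) = (1/(s+3))·(1/(s+1)) = L{e^(-3t)}·L{e^(-t)}. So f(t) = e^(-3t)*e^(-t) = ∫₀ᵗ e^(-3τ)·e^(-(t-τ)) dτ

Final answer: ∫₀ᵗ e^(-3τ)·e^(-(t-τ)) dτ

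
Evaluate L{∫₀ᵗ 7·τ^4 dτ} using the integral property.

L{∫₀ᵗ f(τ)dτ} = F(s)/s with f(t) = 7t^4. F(s) = 168/s^5, so L{∫₀ᵗ 7·τ^4 dτ} = (168/s^5)/s = 168/s^6. (Check: ∫₀ᵗ 7·τ^4 dτ = 7t^5/5.)

Final answer: 168/s^6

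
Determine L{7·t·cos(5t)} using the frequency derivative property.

L{cos(5t)} = s/(s² + 25). Derivative: d/ds[s/(s² + 25)] = [(s² + 25) - s·2s]/(s² + 25)² = (25 - s²)/(s² + 25)². So L{t·cos(5t)} = -F'(s) = (s² - 25)/(s² + 25)². Then L{7·t·cos(5t)} = 7·(s² - 25)/(s² + 25)²

Final answer: 7·(s² - 25)/(s² + 25)²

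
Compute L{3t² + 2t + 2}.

L{3t² + 2t + 2} = 3·2/s³ + 2/s² + 2/s = 6/s³ + 2/s² + 2/s

Final answer: 6/s³ + 2/s² + 2/s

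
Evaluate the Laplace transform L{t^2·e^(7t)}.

L{t^n·e^(at)} = n!/(s-a)^(n+1), so L{t^2·e^(7t)} = 2/(s-7)^3

Final answer: 2/(s-7)^3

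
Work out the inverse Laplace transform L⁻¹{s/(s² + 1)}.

L⁻¹{s/(s² + 1)} = cos(t)

Final answer: cos(t)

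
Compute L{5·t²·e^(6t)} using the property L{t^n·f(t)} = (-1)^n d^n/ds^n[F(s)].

L{e^(6t)} = 1/(s-6). d/ds[1/(s-6)] = -1/(s-6)². d²/ds²[1/(s-6)] = 2/(s-6)³. So L{t²·e^(6t)} = (-1)² · 2/(s-6)³ = 2/(s-6)³. Then L{5·t²·e^(6t)} = 5·2/(s-6)³ = 10/(s-6)³

Final answer: 10/(s-6)³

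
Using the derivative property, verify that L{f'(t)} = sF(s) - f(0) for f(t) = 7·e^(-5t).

f'(t) = -35e^(-5t). Direct: L{f'(t)} = -35/(s+5). Property: s·7/(s+5) - 7 = (7s - 7(s+5))/(s+5) = -35/(s+5). ✓

Final answer: -35/(s+5)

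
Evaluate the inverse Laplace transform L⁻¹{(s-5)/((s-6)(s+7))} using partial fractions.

Using partial fractions, f(t) = (e^(6t) + 12e^(-7t))/13

Final answer: (e^(6t) + 12e^(-7t))/13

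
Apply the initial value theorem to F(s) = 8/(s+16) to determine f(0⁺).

f(0⁺) = lim_{s→∞} s·8/(s+16) = lim_{s→∞} 8s/(s+16) = 8

Final answer: 8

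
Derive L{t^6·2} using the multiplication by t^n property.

L{2} = 2/s. d^1/ds^1[1/s] = -1/s². d^2/ds^2[1/s] = 2/s^3. d^3/ds^3[1/s] = -6/s^4. d^4/ds^4[1/s] = 24/s^5. d^5/ds^5[1/s] = -120/s^6. d^6/ds^6[1/s] = 720/s^7. So L{t^6} = (-1)^{6}·720/s^7 = 720/s^7. Then L{t^6·2} = 2·720/s^7 = 1440/s^7

Final answer: 1440/s^7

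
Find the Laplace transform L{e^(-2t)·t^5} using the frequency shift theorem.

L{e^(at)·t^n} = n!/(s-a)^(n+1), so L{e^(-2t)·t^5} = 120/(s+2)^6

Final answer: 120/(s+2)^6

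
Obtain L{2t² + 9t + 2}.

L{2t² + 9t + 2} = 2·2/s³ + 9/s² + 2/s = 4/s³ + 9/s² + 2/s

Final answer: 4/s³ + 9/s² + 2/s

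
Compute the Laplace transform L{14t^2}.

L{14t^2} = 14 · L{t^2} = 14 · 2/s^3 = 28/s^3

Final answer: 28/s^3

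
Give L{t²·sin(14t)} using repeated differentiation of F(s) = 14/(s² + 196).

F(s) = 14/(s² + 196). F'(s) = -28s/(s² + 196)². F''(s) = -28(196 - 3s²)/(s² + 196)³ = (84s² - 5488)/(s² + 196)³. So L{t²·sin(14t)} = (-1)² F''(s) = (84s² - 5488)/(s² + 196)³

Final answer: (84s² - 5488)/(s² + 196)³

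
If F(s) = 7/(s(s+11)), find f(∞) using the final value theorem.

f(∞) = lim_{s→0} s·7/(s(s+11)) = lim_{s→0} 7/(s+11) = 7/11 = 7/11

Final answer: 7/11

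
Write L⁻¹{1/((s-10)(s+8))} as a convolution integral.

1/((s-10)(s+8)) = (1/(s-10))·(1/(s+8)) = L{e^(10t)}·L{e^(-8t)}. So f(t) = e^(10t)*e^(-8t) = ∫₀ᵗ e^(10τ)·e^(-8(t-τ)) dτ

Final answer: ∫₀ᵗ e^(10τ)·e^(-8(t-τ)) dτ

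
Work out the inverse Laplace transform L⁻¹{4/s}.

L⁻¹{c/s} = c, so L⁻¹{4/s} = 4

Final answer: 4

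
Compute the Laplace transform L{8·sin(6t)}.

L{sin(ωt)} = ω/(s² + ω²), so L{sin(6t)} = 6/(s² + 36). Then L{8·sin(6t)} = 8·6/(s² + 36) = 48/(s² + 36)

Final answer: 48/(s² + 36)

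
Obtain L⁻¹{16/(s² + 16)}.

This is the form c·a/(s² + a²) with a = 4, c = 4. L⁻¹ = 4·sin(4t)

Final answer: 4·sin(4t)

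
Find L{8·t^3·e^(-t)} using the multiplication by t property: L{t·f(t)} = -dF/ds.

Using L{t^n·e^(at)} = n!/(s-a)^(n+1), L{t^3·e^(-t)} = 6/(s+1)^4, so L{8·t^3·e^(-t)} = 8·6/(s+1)^4 = 48/(s+1)^4

Final answer: 48/(s+1)^4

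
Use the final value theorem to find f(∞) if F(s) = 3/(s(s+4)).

f(∞) = lim_{s→0} s·3/(s(s+4)) = lim_{s→0} 3/(s+4) = 3/4 = 3/4

Final answer: 3/4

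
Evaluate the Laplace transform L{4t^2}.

L{4t^2} = 4 · L{t^2} = 4 · 2/s^3 = 8/s^3

Final answer: 8/s^3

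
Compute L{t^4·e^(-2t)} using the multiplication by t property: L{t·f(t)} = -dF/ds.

Using L{t^n·e^(at)} = n!/(s-a)^(n+1), L{t^4·e^(-2t)} = 24/(s+2)^5

Final answer: 24/(s+2)^5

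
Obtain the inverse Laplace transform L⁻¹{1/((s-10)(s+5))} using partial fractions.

Decompose: A/(s-10) + B/(s+5). A = 1/15, B = -1/15. f(t) = (e^(10t) - e^(-5t))/15

Final answer: (e^(10t) - e^(-5t))/15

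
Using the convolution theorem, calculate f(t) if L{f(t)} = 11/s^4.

11/s^4 = (11/s)·(1/s^3) = L{11}·L{t^2/2}. By convolution, f(t) = 11*t^2/2 = ∫₀ᵗ 11·τ^2/2 dτ = 11·t^3/6

Final answer: 11·t^3/6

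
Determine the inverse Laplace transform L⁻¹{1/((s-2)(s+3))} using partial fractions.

Decompose: A/(s-2) + B/(s+3). A = 1/5, B = -1/5. f(t) = (e^(2t) - e^(-3t))/5

Final answer: (e^(2t) - e^(-3t))/5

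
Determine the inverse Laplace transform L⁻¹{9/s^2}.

L⁻¹{n!/s^(n+1)} = t^n with n=1. So L⁻¹{1/s^2} = t, and L⁻¹{9/s^2} = (9/1)·t = 9·t

Final answer: 9·t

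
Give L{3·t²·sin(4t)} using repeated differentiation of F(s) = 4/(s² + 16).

F(s) = 4/(s² + 16). F'(s) = -8s/(s² + 16)². F''(s) = -8(16 - 3s²)/(s² + 16)³ = (24s² - 128)/(s² + 16)³. So L{t²·sin(4t)} = (-1)² F''(s) = (24s² - 128)/(s² + 16)³. Then L{3·t²·sin(4t)} = 3·(24s² - 128)/(s² + 16)³ = (72s² - 384)/(s² + 16)³

Final answer: (72s² - 384)/(s² + 16)³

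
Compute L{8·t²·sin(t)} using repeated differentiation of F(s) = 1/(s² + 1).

F(s) = 1/(s² + 1). F'(s) = -2s/(s² + 1)². F''(s) = -2(1 - 3s²)/(s² + 1)³ = (6s² - 2)/(s² + 1)³. So L{t²·sin(t)} = (-1)² F''(s) = (6s² - 2)/(s² + 1)³. Then L{8·t²·sin(t)} = 8·(6s² - 2)/(s² + 1)³ = (48s² - 16)/(s² + 1)³

Final answer: (48s² - 16)/(s² + 1)³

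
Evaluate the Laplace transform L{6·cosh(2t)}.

L{cosh(ωt)} = s/(s² - ω²), so L{cosh(2t)} = s/(s² - 4). Then L{6·cosh(2t)} = 6·s/(s² - 4) = 6s/(s² - 4)

Final answer: 6s/(s² - 4)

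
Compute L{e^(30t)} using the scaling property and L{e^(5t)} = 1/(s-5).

Using L{f(at)} = (1/a)F(s/a) with a=6 and f(t) = e^(5t): L{e^(30t)} = (1/6) · 1/((s/6)-5) = (1/6) · 6/(s-30) = 1/(s-30)

Final answer: 1/(s-30)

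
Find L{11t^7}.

L{t^n} = n!/s^(n+1). So L{11t^7} = 11·7!/s^8 = 55440/s^8

Final answer: 55440/s^8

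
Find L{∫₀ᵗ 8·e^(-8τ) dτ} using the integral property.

L{∫₀ᵗ f(τ)dτ} = F(s)/s with F(s) = 8/(s+8), so L{∫₀ᵗ 8·e^(-8τ) dτ} = 8/(s(s+8))

Final answer: 8/(s(s+8))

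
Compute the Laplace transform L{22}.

L{22} = 22 · L{1} = 22/s

Final answer: 22/s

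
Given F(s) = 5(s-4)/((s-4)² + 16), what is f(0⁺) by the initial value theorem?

f(0⁺) = lim_{s→∞} sF(s) = lim_{s→∞} 5s(s-4)/((s-4)² + 16) = 5

Final answer: 5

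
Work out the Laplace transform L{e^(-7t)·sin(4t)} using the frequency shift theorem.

Frequency shift: L{e^(at)f(t)} = F(s-a). L{e^(-7t)·sin(4t)} = 4/((s+7)² + 16)

Final answer: 4/((s+7)² + 16)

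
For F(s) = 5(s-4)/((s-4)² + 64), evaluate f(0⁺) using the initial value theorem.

f(0⁺) = lim_{s→∞} sF(s) = lim_{s→∞} 5s(s-4)/((s-4)² + 64) = 5

Final answer: 5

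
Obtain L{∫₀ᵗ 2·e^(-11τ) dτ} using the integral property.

L{∫₀ᵗ f(τ)dτ} = F(s)/s with F(s) = 2/(s+11), so L{∫₀ᵗ 2·e^(-11τ) dτ} = 2/(s(s+11))

Final answer: 2/(s(s+11))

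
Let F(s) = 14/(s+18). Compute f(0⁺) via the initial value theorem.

f(0⁺) = lim_{s→∞} s·14/(s+18) = lim_{s→∞} 14s/(s+18) = 14

Final answer: 14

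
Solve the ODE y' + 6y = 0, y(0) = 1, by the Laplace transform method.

L{y'} + 6L{y} = 0. sY - 1 + 6Y = 0. Y(s+6) = 1. Y = 1/(s+6)

Final answer: y(t) = e^(-6t)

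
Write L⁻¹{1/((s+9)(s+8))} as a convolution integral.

1/((s+9)(s+8)) = (1/(s+9))·(1/(s+8)) = L{e^(-9t)}·L{e^(-8t)}. So f(t) = e^(-9t)*e^(-8t) = ∫₀ᵗ e^(-9τ)·e^(-8(t-τ)) dτ

Final answer: ∫₀ᵗ e^(-9τ)·e^(-8(t-τ)) dτ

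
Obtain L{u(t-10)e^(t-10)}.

u(t-a)f(t-a) with f(t)=e^t. L{e^t} = 1/(s-1). By time shift: e^(-10s)/(s-1)

Final answer: e^(-10s)/(s-1)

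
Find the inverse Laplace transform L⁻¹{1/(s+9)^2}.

L⁻¹{n!/(s-a)^(n+1)} = t^n·e^(at), so L⁻¹{1/(s+9)^2} = t·e^(-9t)

Final answer: t·e^(-9t)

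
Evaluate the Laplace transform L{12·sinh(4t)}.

L{sinh(ωt)} = ω/(s² - ω²), so L{sinh(4t)} = 4/(s² - 16). Then L{12·sinh(4t)} = 12·4/(s² - 16) = 48/(s² - 16)

Final answer: 48/(s² - 16)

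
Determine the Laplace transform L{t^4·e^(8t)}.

L{t^n·e^(at)} = n!/(s-a)^(n+1), so L{t^4·e^(8t)} = 24/(s-8)^5

Final answer: 24/(s-8)^5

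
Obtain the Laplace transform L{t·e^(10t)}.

L{t^n·e^(at)} = n!/(s-a)^(n+1), so L{t·e^(10t)} = 1/(s-10)^2

Final answer: 1/(s-10)^2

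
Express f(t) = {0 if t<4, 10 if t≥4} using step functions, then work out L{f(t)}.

f(t) = 10·u(t-4). L{u(t-4)} = e^(-4s)/s, so L{f(t)} = 10·e^(-4s)/s

Final answer: 10·e^(-4s)/s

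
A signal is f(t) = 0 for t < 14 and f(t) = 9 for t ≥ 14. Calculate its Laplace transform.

f(t) = 9·u(t-14). L{u(t-14)} = e^(-14s)/s, so L{f(t)} = 9·e^(-14s)/s

Final answer: 9·e^(-14s)/s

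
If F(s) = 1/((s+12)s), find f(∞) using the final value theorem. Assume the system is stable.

f(∞) = lim_{s→0} sF(s) = lim_{s→0} 1/(s+12) = 1/12

Final answer: 1/12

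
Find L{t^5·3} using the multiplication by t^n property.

L{3} = 3/s. d^1/ds^1[1/s] = -1/s². d^2/ds^2[1/s] = 2/s^3. d^3/ds^3[1/s] = -6/s^4. d^4/ds^4[1/s] = 24/s^5. d^5/ds^5[1/s] = -120/s^6. So L{t^5} = (-1)^{5}·-120/s^6 = 120/s^6. Then L{t^5·3} = 3·120/s^6 = 360/s^6

Final answer: 360/s^6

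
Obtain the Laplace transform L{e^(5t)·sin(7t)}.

L{e^(at)·sin(ωt)} = ω/((s-a)² + ω²), so L{e^(5t)·sin(7t)} = 7/((s-5)² + 49)

Final answer: 7/((s-5)² + 49)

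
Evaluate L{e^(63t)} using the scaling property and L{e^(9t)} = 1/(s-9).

Using L{f(at)} = (1/a)F(s/a) with a=7 and f(t) = e^(9t): L{e^(63t)} = (1/7) · 1/((s/7)-9) = (1/7) · 7/(s-63) = 1/(s-63)

Final answer: 1/(s-63)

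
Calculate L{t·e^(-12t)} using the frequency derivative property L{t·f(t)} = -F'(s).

L{e^(-12t)} = 1/(s+12). By frequency derivative: L{t·e^(-12t)} = -d/ds[1/(s+12)] = -(-1)/(s+12)² = 1/(s+12)²

Final answer: 1/(s+12)²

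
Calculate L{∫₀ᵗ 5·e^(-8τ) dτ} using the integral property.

L{∫₀ᵗ f(τ)dτ} = F(s)/s with F(s) = 5/(s+8), so L{∫₀ᵗ 5·e^(-8τ) dτ} = 5/(s(s+8))

Final answer: 5/(s(s+8))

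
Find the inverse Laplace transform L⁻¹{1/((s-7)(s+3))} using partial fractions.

Decompose: A/(s-7) + B/(s+3). A = 1/10, B = -1/10. f(t) = (e^(7t) - e^(-3t))/10

Final answer: (e^(7t) - e^(-3t))/10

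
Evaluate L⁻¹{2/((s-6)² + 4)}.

Form: b/((s-a)² + b²) → e^(at)sin(bt). With a=6, b=2

Final answer: e^(6t)·sin(2t)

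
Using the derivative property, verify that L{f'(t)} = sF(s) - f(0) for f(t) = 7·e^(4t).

f'(t) = 28e^(4t). Direct: L{f'(t)} = 28/(s-4). Property: s·7/(s-4) - 7 = (7s - 7(s-4))/(s-4) = 28/(s-4). ✓

Final answer: 28/(s-4)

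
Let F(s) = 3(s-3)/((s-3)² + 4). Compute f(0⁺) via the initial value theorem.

f(0⁺) = lim_{s→∞} sF(s) = lim_{s→∞} 3s(s-3)/((s-3)² + 4) = 3

Final answer: 3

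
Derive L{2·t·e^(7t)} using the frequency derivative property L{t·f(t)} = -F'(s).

L{e^(7t)} = 1/(s-7). By frequency derivative: L{t·e^(7t)} = -d/ds[1/(s-7)] = -(-1)/(s-7)² = 1/(s-7)². Then L{2·t·e^(7t)} = 2·1/(s-7)² = 2/(s-7)²

Final answer: 2/(s-7)²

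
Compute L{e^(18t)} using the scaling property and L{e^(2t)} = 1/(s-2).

Using L{f(at)} = (1/a)F(s/a) with a=9 and f(t) = e^(2t): L{e^(18t)} = (1/9) · 1/((s/9)-2) = (1/9) · 9/(s-18) = 1/(s-18)

Final answer: 1/(s-18)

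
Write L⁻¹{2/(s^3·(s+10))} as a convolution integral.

2/(s^3·(s+10)) = (2/s^3)·(1/(s+10)) = L{t^2}·L{e^(-10t)}. So f(t) = t^2*e^(-10t) = ∫₀ᵗ τ^2·e^(-10(t-τ)) dτ

Final answer: ∫₀ᵗ τ^2·e^(-10(t-τ)) dτ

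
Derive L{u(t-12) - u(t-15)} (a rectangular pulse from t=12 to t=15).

L{u(t-a)} = e^(-as)/s. L{u(t-12) - u(t-15)} = (e^(-12s) - e^(-15s))/s

Final answer: (e^(-12s) - e^(-15s))/s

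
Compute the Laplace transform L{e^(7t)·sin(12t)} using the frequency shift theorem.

Frequency shift: L{e^(at)f(t)} = F(s-a). L{e^(7t)·sin(12t)} = 12/((s-7)² + 144)

Final answer: 12/((s-7)² + 144)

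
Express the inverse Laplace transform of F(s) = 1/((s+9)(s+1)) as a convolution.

1/((s+9)(s+1)) = (1/(s+9))·(1/(s+1)) = L{e^(-9t)}·L{e^(-t)}. So f(t) = e^(-9t)*e^(-t) = ∫₀ᵗ e^(-9τ)·e^(-(t-τ)) dτ

Final answer: ∫₀ᵗ e^(-9τ)·e^(-(t-τ)) dτ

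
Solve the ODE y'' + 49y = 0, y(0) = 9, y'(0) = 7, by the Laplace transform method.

L{y''} + 49L{y} = 0. s²Y - 9s - 7 + 49Y = 0. Y(s² + 49) = 9s + 7. Y = (9s + 7)/(s² + 49). Inverting: y(t) = 9cos(7t) + sin(7t)

Final answer: y(t) = 9cos(7t) + sin(7t)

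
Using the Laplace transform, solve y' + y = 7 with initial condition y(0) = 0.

sY + Y = 7/s. Y = 7/(s(s+1)). Partial fractions: Y = 7/s - 7/(s+1)

Final answer: y(t) = 7(1 - e^(-t))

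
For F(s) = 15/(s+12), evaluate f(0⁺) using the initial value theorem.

f(0⁺) = lim_{s→∞} s·15/(s+12) = lim_{s→∞} 15s/(s+12) = 15

Final answer: 15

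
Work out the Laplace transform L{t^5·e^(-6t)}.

L{t^n·e^(at)} = n!/(s-a)^(n+1), so L{t^5·e^(-6t)} = 120/(s+6)^6

Final answer: 120/(s+6)^6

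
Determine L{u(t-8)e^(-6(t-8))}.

u(t-a)f(t-a) with f(t)=e^(-6t). L{e^(-6t)} = 1/(s+6). By time shift: e^(-8s)/(s+6)

Final answer: e^(-8s)/(s+6)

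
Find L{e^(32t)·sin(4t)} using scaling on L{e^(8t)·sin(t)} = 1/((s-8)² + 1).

Scaling with a=4: L{e^(32t)·sin(4t)} = (1/4) · 1/((s/4-8)² + 1). Simplifying: 4/((s-32)² + 16)

Final answer: 4/((s-32)² + 16)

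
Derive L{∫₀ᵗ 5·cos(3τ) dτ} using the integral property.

L{∫₀ᵗ f(τ)dτ} = F(s)/s with F(s) = 5s/(s² + 9), so the result is (5s/(s² + 9))/s = 5/(s² + 9)

Final answer: 5/(s² + 9)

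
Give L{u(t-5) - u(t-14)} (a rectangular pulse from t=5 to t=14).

L{u(t-a)} = e^(-as)/s. L{u(t-5) - u(t-14)} = (e^(-5s) - e^(-14s))/s

Final answer: (e^(-5s) - e^(-14s))/s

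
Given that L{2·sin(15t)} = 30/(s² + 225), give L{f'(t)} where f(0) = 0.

L{f'(t)} = s·F(s) - f(0) = s·30/(s² + 225) - 0 = 30s/(s² + 225)

Final answer: 30s/(s² + 225)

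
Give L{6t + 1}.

L{6t + 1} = 6·L{t} + L{1} = 6/s² + 1/s

Final answer: 6/s² + 1/s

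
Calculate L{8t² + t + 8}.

L{8t² + t + 8} = 8·2/s³ + 1/s² + 8/s = 16/s³ + 1/s² + 8/s

Final answer: 16/s³ + 1/s² + 8/s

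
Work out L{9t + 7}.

L{9t + 7} = 9·L{t} + 7·L{1} = 9/s² + 7/s

Final answer: 9/s² + 7/s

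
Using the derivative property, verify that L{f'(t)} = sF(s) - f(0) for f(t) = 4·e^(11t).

f'(t) = 44e^(11t). Direct: L{f'(t)} = 44/(s-11). Property: s·4/(s-11) - 4 = (4s - 4(s-11))/(s-11) = 44/(s-11). ✓

Final answer: 44/(s-11)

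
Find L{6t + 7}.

L{6t + 7} = 6·L{t} + 7·L{1} = 6/s² + 7/s

Final answer: 6/s² + 7/s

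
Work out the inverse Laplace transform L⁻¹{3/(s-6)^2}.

L⁻¹{n!/(s-a)^(n+1)} = t^n·e^(at) with n=1, a=6. So L⁻¹{1/(s-6)^2} = t·e^(6t), and L⁻¹{3/(s-6)^2} = (3/1)·t·e^(6t) = 3·t·e^(6t)

Final answer: 3·t·e^(6t)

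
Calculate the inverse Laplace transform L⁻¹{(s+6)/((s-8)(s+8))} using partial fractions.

Using partial fractions, f(t) = (14e^(8t) + 2e^(-8t))/16

Final answer: (14e^(8t) + 2e^(-8t))/16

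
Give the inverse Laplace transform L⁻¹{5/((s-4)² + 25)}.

Using frequency shift, L⁻¹{5/((s-4)² + 25)} = e^(4t)·sin(5t)

Final answer: e^(4t)·sin(5t)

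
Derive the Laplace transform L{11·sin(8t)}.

L{sin(ωt)} = ω/(s² + ω²), so L{sin(8t)} = 8/(s² + 64). Then L{11·sin(8t)} = 11·8/(s² + 64) = 88/(s² + 64)

Final answer: 88/(s² + 64)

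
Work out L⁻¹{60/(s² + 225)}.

This is the form c·a/(s² + a²) with a = 15, c = 4. L⁻¹ = 4·sin(15t)

Final answer: 4·sin(15t)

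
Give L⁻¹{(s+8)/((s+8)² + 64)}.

Using frequency shift: L⁻¹{(s-a)/((s-a)² + b²)} = e^(at)cos(bt). Here a=-8, b=8

Final answer: e^(-8t)·cos(8t)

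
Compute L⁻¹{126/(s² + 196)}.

This is the form c·a/(s² + a²) with a = 14, c = 9. L⁻¹ = 9·sin(14t)

Final answer: 9·sin(14t)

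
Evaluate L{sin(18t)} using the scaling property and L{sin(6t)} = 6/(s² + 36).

Using L{f(at)} = (1/a)F(s/a) with a=3: L{sin(18t)} = (1/3) · 6/((s/3)² + 36) = (1/3) · 6·9/(s² + 324) = 18/(s² + 324)

Final answer: 18/(s² + 324)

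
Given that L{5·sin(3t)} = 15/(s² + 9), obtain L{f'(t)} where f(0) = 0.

L{f'(t)} = s·F(s) - f(0) = s·15/(s² + 9) - 0 = 15s/(s² + 9)

Final answer: 15s/(s² + 9)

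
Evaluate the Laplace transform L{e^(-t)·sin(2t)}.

L{e^(at)·sin(ωt)} = ω/((s-a)² + ω²), so L{e^(-t)·sin(2t)} = 2/((s+1)² + 4)

Final answer: 2/((s+1)² + 4)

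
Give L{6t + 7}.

L{6t + 7} = 6·L{t} + 7·L{1} = 6/s² + 7/s

Final answer: 6/s² + 7/s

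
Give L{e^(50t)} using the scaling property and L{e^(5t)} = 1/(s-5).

Using L{f(at)} = (1/a)F(s/a) with a=10 and f(t) = e^(5t): L{e^(50t)} = (1/10) · 1/((s/10)-5) = (1/10) · 10/(s-50) = 1/(s-50)

Final answer: 1/(s-50)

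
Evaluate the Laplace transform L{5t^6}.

L{5t^6} = 5 · L{t^6} = 5 · 720/s^7 = 3600/s^7

Final answer: 3600/s^7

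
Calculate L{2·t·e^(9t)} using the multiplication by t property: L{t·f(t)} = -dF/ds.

Using L{t^n·e^(at)} = n!/(s-a)^(n+1), L{t·e^(9t)} = 1/(s-9)^2, so L{2·t·e^(9t)} = 2·1/(s-9)^2 = 2/(s-9)^2

Final answer: 2/(s-9)^2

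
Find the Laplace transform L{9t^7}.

L{9t^7} = 9 · L{t^7} = 9 · 5040/s^8 = 45360/s^8

Final answer: 45360/s^8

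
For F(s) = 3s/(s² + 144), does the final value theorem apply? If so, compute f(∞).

The final value theorem requires all poles of sF(s) in the left half-plane. sF(s) = 3s²/(s² + 144) has poles at s = ±12i (imaginary axis). Theorem does NOT apply (oscillatory system).

Final answer: Not applicable (oscillatory)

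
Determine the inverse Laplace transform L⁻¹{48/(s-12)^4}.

L⁻¹{n!/(s-a)^(n+1)} = t^n·e^(at) with n=3, a=12. So L⁻¹{6/(s-12)^4} = t^3·e^(12t), and L⁻¹{48/(s-12)^4} = (48/6)·t^3·e^(12t) = 8·t^3·e^(12t)

Final answer: 8·t^3·e^(12t)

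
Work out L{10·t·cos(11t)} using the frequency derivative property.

L{cos(11t)} = s/(s² + 121). Derivative: d/ds[s/(s² + 121)] = [(s² + 121) - s·2s]/(s² + 121)² = (121 - s²)/(s² + 121)². So L{t·cos(11t)} = -F'(s) = (s² - 121)/(s² + 121)². Then L{10·t·cos(11t)} = 10·(s² - 121)/(s² + 121)²

Final answer: 10·(s² - 121)/(s² + 121)²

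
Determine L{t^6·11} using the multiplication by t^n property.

L{11} = 11/s. d^1/ds^1[1/s] = -1/s². d^2/ds^2[1/s] = 2/s^3. d^3/ds^3[1/s] = -6/s^4. d^4/ds^4[1/s] = 24/s^5. d^5/ds^5[1/s] = -120/s^6. d^6/ds^6[1/s] = 720/s^7. So L{t^6} = (-1)^{6}·720/s^7 = 720/s^7. Then L{t^6·11} = 11·720/s^7 = 7920/s^7

Final answer: 7920/s^7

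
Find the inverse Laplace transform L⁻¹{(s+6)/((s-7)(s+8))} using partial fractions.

Using partial fractions, f(t) = (13e^(7t) + 2e^(-8t))/15

Final answer: (13e^(7t) + 2e^(-8t))/15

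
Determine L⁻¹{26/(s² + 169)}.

This is the form c·a/(s² + a²) with a = 13, c = 2. L⁻¹ = 2·sin(13t)

Final answer: 2·sin(13t)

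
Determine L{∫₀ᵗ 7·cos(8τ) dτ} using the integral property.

L{∫₀ᵗ f(τ)dτ} = F(s)/s with F(s) = 7s/(s² + 64), so the result is (7s/(s² + 64))/s = 7/(s² + 64)

Final answer: 7/(s² + 64)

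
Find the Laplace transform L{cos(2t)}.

L{cos(ωt)} = s/(s² + ω²), so L{cos(2t)} = s/(s² + 4)

Final answer: s/(s² + 4)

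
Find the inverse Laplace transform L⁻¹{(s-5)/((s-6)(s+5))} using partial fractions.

Using partial fractions, f(t) = (e^(6t) + 10e^(-5t))/11

Final answer: (e^(6t) + 10e^(-5t))/11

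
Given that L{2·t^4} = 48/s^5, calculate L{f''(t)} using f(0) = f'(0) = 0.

L{f''(t)} = s²F(s) - sf(0) - f'(0) = s²·48/s^5 - 0 - 0 = 48/s^3

Final answer: 48/s^3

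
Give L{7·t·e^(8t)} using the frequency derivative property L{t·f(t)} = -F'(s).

L{e^(8t)} = 1/(s-8). By frequency derivative: L{t·e^(8t)} = -d/ds[1/(s-8)] = -(-1)/(s-8)² = 1/(s-8)². Then L{7·t·e^(8t)} = 7·1/(s-8)² = 7/(s-8)²

Final answer: 7/(s-8)²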